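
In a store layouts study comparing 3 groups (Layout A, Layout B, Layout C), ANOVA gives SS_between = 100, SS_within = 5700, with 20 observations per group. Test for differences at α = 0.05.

df_between = 2, df_within = 57. F = MS_between/MS_within = 50.0/100.0 = 0.5. F_crit ≈ 3.159. Fail to reject H₀.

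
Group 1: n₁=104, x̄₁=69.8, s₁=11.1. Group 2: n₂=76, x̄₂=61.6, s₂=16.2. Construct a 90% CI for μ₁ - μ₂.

Difference = 8.2. SE = √(11.1²/104 + 16.2²/76) = 2.154. CI = (4.66, 11.74)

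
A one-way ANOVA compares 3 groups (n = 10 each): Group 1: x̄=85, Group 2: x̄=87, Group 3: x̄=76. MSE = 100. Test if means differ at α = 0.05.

Grand mean = 82.67. SS_between = 686.67, MS_between = 343.33. F = 3.433, F_crit ≈ 3.354. Reject H₀.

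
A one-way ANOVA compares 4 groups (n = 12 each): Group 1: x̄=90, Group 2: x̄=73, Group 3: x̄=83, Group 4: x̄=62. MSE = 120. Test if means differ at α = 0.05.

Grand mean = 77.0. SS_between = 5352.0, MS_between = 1784.0. F = 14.867, F_crit ≈ 2.816. Reject H₀.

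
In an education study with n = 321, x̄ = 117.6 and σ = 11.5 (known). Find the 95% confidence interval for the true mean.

CI = x̄ ± z*(σ/√n) = 117.6 ± 1.96(11.5/√321) = 117.6 ± 1.26 = (116.34, 118.86)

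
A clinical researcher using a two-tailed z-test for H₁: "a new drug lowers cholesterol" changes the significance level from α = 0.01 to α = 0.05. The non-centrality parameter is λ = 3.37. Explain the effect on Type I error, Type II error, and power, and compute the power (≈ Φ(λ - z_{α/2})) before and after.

Increasing α from 0.01 to 0.05:
• Type I error rate increases (α is the Type I rate by definition).
• Critical value moves from z_{α/2} = 2.576 to 1.96, so power = Φ(λ - z_{α/2}) goes from Φ(3.37 - 2.576) = 0.786 to Φ(3.37 - 1.96) = 0.921.
• Type II error rate β = 1 - power therefore decreases (0.214 → 0.079).
Appropriate when false negatives are costly — here, shelving an effective drug — patients miss out on a treatment that would have helped.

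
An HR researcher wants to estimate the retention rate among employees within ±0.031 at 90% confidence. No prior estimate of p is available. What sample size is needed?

Conservative approach: use p = 0.5 (maximizes p(1-p) = 0.25). n = z²(0.25)/E² = 1.645²×0.25/0.031² = 704.0 → n = 704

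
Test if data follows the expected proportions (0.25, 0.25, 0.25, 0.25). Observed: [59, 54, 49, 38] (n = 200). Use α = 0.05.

Expected: [50.0, 50.0, 50.0, 50.0]. χ² = 4.84. df = 3, critical = 7.815. Fail to reject H₀.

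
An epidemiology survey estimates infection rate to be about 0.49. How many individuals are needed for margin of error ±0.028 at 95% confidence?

n = z²p(1-p)/E² = 1.96²×0.49×0.51/0.028² = 1224.5 → n = 1225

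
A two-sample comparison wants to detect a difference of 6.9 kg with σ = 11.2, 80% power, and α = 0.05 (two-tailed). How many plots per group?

n per group = 2(z_α/2 + z_β)²σ²/d² = 2×(1.96 + 0.84)²×11.2²/6.9² = 41.3 → n = 42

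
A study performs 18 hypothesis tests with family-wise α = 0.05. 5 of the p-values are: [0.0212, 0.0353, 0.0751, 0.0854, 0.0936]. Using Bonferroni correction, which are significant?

Bonferroni α = 0.05/18 = 0.00278. None of the given p-values are significant.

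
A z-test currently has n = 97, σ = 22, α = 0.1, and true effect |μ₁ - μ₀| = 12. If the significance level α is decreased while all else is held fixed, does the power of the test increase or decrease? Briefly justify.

Power decreases: a smaller α raises the critical value, so less of the H₁ sampling distribution falls in the rejection region.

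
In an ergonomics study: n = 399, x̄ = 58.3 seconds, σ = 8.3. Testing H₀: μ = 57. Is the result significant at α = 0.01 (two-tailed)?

z = (58.3 - 57)/(8.3/√399) = 3.129. Since |z| > 2.576, significant at α = 0.01.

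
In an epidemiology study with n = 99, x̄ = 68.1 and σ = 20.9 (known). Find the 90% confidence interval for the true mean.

CI = x̄ ± z*(σ/√n) = 68.1 ± 1.645(20.9/√99) = 68.1 ± 3.46 = (64.64, 71.56)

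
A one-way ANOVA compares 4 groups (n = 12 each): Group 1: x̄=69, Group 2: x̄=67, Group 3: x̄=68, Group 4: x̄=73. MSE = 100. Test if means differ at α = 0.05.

Grand mean = 69.25. SS_between = 249.0, MS_between = 83.0. F = 0.83, F_crit ≈ 2.816. Fail to reject H₀.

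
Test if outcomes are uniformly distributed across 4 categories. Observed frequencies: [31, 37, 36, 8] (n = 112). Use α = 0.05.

Expected = 28 each. χ² = Σ(O-E)²/E = 19.786. df = 3, critical value = 7.815. Reject H₀.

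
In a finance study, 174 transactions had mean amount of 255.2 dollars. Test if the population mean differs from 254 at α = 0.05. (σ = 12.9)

z = (x̄ - μ₀)/(σ/√n) = (255.2 - 254)/(12.9/√174) = 1.227. Critical value: ±1.96. Since |1.227| ≤ 1.96, Fail to reject H₀.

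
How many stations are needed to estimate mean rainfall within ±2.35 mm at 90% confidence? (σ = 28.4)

n = (z*σ/E)² = (1.645×28.4/2.35)² = 395.2 → n = 396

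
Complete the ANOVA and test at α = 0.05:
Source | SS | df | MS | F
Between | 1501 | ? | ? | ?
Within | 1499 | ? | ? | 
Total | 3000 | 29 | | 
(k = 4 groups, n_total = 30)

df_between = 3, df_within = 26. MS_between = 500.33, MS_within = 57.65. F = 8.678, F_crit ≈ 2.975. Reject H₀.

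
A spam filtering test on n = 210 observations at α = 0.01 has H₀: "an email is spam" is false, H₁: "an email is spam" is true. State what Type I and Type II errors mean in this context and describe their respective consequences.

Type I (false positive): concluding that an email is spam when it is not — a legitimate email is sent to the spam folder and the user misses it. Type II (false negative): failing to conclude that an email is spam when it is — a spam email lands in the inbox. Which is costlier depends on domain priorities and is a judgement call rather than a statistical fact.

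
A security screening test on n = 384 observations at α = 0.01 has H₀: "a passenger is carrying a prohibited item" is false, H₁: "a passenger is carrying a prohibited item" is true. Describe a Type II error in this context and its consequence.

Type II error: failing to reject H₀ when it is false — concluding that a passenger is carrying a prohibited item is not supported when in fact it is. Consequence: letting a prohibited item through — security breach.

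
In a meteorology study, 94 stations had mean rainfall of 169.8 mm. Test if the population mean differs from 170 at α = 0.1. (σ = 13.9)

z = (x̄ - μ₀)/(σ/√n) = (169.8 - 170)/(13.9/√94) = -0.14. Critical value: ±1.645. Since |-0.14| ≤ 1.645, Fail to reject H₀.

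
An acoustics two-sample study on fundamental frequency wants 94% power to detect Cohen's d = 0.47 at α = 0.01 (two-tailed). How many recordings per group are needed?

z_{α/2} = 2.576, z_β = Φ⁻¹(0.94) = 1.555. For small effect (d = 0.47): n per group = 2(z_{α/2} + z_β)²/d² = 2(2.576 + 1.555)²/0.47² = 154.5 → 155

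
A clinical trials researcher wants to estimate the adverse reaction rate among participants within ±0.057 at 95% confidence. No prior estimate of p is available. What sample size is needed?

Conservative approach: use p = 0.5 (maximizes p(1-p) = 0.25). n = z²(0.25)/E² = 1.96²×0.25/0.057² = 295.6 → n = 296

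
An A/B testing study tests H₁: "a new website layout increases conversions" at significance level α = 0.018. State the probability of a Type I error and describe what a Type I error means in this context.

P(Type I error) = α = 0.018. A Type I error is rejecting H₀ when H₀ is actually true (false positive) — here, concluding that a new website layout increases conversions when in fact this is not the case. Consequence: rolling out a layout that doesn't actually help — wasted engineering effort.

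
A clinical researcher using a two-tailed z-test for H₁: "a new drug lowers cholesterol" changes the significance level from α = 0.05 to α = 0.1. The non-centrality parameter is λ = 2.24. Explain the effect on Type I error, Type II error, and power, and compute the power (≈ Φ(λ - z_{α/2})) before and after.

Increasing α from 0.05 to 0.1:
• Type I error rate increases (α is the Type I rate by definition).
• Critical value moves from z_{α/2} = 1.96 to 1.645, so power = Φ(λ - z_{α/2}) goes from Φ(2.24 - 1.96) = 0.61 to Φ(2.24 - 1.645) = 0.724.
• Type II error rate β = 1 - power therefore decreases (0.39 → 0.276).
Appropriate when false negatives are costly — here, shelving an effective drug — patients miss out on a treatment that would have helped.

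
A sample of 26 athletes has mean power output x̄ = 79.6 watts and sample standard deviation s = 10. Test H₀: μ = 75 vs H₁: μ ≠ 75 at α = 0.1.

t = (x̄ - μ₀)/(s/√n) = (79.6 - 75)/(10/√26) = 2.346. df = 25, critical t = ±1.708. Reject H₀.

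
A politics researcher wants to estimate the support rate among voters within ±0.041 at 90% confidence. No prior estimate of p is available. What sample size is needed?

Conservative approach: use p = 0.5 (maximizes p(1-p) = 0.25). n = z²(0.25)/E² = 1.645²×0.25/0.041² = 402.4 → n = 403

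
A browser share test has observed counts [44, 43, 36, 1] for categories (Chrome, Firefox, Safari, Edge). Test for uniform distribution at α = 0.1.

Expected = 31 each. χ² = Σ(O-E)²/E = 39.935. df = 3, critical value = 6.251. Reject H₀.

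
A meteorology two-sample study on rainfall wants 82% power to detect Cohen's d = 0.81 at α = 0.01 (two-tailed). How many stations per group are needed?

z_{α/2} = 2.576, z_β = Φ⁻¹(0.82) = 0.915. For large effect (d = 0.81): n per group = 2(z_{α/2} + z_β)²/d² = 2(2.576 + 0.915)²/0.81² = 37.2 → 38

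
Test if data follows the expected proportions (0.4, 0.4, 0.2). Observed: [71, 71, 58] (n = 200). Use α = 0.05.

Expected: [80.0, 80.0, 40.0]. χ² = 10.125. df = 2, critical = 5.991. Reject H₀.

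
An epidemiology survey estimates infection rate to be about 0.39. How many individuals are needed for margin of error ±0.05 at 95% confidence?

n = z²p(1-p)/E² = 1.96²×0.39×0.61/0.05² = 365.6 → n = 366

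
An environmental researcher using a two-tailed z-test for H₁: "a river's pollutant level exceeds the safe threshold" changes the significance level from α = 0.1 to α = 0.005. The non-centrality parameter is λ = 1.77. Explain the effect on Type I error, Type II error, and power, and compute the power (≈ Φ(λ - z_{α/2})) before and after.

Decreasing α from 0.1 to 0.005:
• Type I error rate decreases (α is the Type I rate by definition).
• Critical value moves from z_{α/2} = 1.645 to 2.807, so power = Φ(λ - z_{α/2}) goes from Φ(1.77 - 1.645) = 0.55 to Φ(1.77 - 2.807) = 0.15.
• Type II error rate β = 1 - power therefore increases (0.45 → 0.85).
Appropriate when false positives are costly — here, shutting down a compliant factory unnecessarily.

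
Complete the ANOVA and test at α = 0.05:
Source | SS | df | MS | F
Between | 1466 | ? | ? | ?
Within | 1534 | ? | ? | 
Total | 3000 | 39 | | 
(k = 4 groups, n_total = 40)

df_between = 3, df_within = 36. MS_between = 488.67, MS_within = 42.61. F = 11.468, F_crit ≈ 2.866. Reject H₀.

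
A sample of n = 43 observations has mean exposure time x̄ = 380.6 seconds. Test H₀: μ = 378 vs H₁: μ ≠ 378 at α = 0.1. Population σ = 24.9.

z = (x̄ - μ₀)/(σ/√n) = (380.6 - 378)/(24.9/√43) = 0.685. Critical value: ±1.645. Since |0.685| ≤ 1.645, Fail to reject H₀.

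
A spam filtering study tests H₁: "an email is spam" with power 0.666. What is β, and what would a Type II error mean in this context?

β = 1 - power = 1 - 0.666 = 0.334. A Type II error is failing to reject H₀ when H₀ is false (false negative) — here, failing to conclude that an email is spam when in fact it is true. Consequence: a spam email lands in the inbox.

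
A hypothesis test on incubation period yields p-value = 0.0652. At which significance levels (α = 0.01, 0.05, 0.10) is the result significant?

p = 0.0652. Significant at: α = 0.1.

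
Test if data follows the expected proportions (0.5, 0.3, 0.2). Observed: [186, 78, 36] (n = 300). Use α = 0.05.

Expected: [150.0, 90.0, 60.0]. χ² = 19.84. df = 2, critical = 5.991. Reject H₀.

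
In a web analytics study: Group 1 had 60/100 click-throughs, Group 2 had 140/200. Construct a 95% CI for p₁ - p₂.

p̂₁ = 0.6, p̂₂ = 0.7. Difference = -0.1. CI = (-0.215, 0.015)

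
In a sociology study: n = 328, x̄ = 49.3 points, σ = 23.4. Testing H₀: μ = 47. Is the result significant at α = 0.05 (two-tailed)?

z = (49.3 - 47)/(23.4/√328) = 1.78. Since |z| ≤ 1.96, not significant at α = 0.05.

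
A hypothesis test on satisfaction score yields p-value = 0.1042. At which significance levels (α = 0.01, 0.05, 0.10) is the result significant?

p = 0.1042. Not significant at any of the given levels.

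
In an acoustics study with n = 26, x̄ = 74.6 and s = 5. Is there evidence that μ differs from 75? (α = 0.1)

t = (x̄ - μ₀)/(s/√n) = (74.6 - 75)/(5/√26) = -0.408. df = 25, critical t = ±1.708. Fail to reject H₀.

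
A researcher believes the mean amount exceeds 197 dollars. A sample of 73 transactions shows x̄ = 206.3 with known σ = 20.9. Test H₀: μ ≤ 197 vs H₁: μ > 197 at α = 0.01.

z = 3.802. Critical value: 2.33. Reject H₀.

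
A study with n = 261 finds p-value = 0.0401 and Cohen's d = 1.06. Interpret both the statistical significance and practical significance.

Statistically significant (p = 0.0401 < 0.05). Cohen's d = 1.06 indicates a large effect size. Both statistical and practical significance should be considered.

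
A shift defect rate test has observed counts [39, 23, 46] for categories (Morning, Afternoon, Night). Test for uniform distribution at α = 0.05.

Expected = 36 each. χ² = Σ(O-E)²/E = 7.722. df = 2, critical value = 5.991. Reject H₀.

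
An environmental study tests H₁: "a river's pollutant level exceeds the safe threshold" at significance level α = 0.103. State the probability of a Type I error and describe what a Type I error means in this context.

P(Type I error) = α = 0.103. A Type I error is rejecting H₀ when H₀ is actually true (false positive) — here, concluding that a river's pollutant level exceeds the safe threshold when in fact this is not the case. Consequence: shutting down a compliant factory unnecessarily.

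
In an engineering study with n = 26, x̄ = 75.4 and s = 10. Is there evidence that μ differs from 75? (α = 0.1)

t = (x̄ - μ₀)/(s/√n) = (75.4 - 75)/(10/√26) = 0.204. df = 25, critical t = ±1.708. Fail to reject H₀.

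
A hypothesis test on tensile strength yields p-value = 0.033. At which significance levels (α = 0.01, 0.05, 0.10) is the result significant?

p = 0.033. Significant at: α = 0.05, 0.1.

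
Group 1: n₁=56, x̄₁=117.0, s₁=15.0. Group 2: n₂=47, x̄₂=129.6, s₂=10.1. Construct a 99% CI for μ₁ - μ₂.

Difference = -12.6. SE = √(15.0²/56 + 10.1²/47) = 2.488. CI = (-19.01, -6.19)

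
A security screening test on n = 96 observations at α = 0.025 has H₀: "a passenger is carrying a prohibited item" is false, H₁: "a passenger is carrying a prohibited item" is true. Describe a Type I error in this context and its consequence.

Type I error: rejecting H₀ when it is true — concluding that a passenger is carrying a prohibited item when in fact it is not. Consequence: detaining an innocent passenger — delay and inconvenience.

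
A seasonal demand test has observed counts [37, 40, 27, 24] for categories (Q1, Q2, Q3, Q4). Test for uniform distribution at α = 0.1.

Expected = 32 each. χ² = Σ(O-E)²/E = 5.562. df = 3, critical value = 6.251. Fail to reject H₀.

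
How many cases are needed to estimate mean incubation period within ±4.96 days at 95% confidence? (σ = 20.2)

n = (z*σ/E)² = (1.96×20.2/4.96)² = 63.7 → n = 64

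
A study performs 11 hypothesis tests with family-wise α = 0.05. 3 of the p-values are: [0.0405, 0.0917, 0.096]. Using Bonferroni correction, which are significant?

Bonferroni α = 0.05/11 = 0.00455. None of the given p-values are significant.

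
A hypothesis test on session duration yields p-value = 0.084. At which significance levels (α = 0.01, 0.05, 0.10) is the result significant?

p = 0.084. Significant at: α = 0.1.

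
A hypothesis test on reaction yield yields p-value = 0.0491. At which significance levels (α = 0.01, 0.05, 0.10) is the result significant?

p = 0.0491. Significant at: α = 0.05, 0.1.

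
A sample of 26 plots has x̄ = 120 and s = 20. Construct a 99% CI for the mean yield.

CI = x̄ ± t*(s/√n) = 120 ± 2.787(20/√26) = (109.07, 130.93)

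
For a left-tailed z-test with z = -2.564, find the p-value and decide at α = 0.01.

p = P(Z < -2.564) = Φ(-2.564) ≈ 0.0052. Since p < 0.01, reject H₀ (significant) at α = 0.01.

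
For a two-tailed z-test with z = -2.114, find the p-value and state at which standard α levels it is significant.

p = 2·P(Z > |-2.114|) = 2·(1 - Φ(2.114)) ≈ 0.0345. Significant at α = 0.1; Significant at α = 0.05.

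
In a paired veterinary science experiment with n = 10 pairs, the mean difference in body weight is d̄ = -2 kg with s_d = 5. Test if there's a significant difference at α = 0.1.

t = d̄/(s_d/√n) = -2/(5/√10) = -1.265. df = 9, critical t = ±1.833. Fail to reject H₀.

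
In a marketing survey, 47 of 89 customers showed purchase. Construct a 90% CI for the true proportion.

p̂ = 0.528. CI = p̂ ± z*√(p̂(1-p̂)/n) = (0.441, 0.615)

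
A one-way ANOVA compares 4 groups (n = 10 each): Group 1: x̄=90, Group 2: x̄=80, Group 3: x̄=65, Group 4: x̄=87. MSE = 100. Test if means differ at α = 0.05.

Grand mean = 80.5. SS_between = 3730.0, MS_between = 1243.33. F = 12.433, F_crit ≈ 2.866. Reject H₀.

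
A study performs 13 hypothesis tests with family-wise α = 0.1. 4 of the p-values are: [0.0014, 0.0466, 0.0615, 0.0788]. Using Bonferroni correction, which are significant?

Bonferroni α = 0.1/13 = 0.00769. Significant p-values: [0.0014]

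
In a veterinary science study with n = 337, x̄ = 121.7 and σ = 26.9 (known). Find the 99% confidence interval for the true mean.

CI = x̄ ± z*(σ/√n) = 121.7 ± 2.576(26.9/√337) = 121.7 ± 3.77 = (117.93, 125.47)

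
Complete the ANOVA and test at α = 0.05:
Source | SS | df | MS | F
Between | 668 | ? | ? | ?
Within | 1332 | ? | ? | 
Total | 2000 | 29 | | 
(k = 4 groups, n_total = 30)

df_between = 3, df_within = 26. MS_between = 222.67, MS_within = 51.23. F = 4.346, F_crit ≈ 2.975. Reject H₀.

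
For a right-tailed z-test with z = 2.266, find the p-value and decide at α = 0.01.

p = P(Z > 2.266) = 1 - Φ(2.266) ≈ 0.0117. Since p ≥ 0.01, fail to reject H₀ (not significant) at α = 0.01.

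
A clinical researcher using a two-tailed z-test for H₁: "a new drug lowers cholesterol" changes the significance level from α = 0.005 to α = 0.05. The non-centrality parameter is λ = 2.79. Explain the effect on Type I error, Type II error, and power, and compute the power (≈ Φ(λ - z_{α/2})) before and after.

Increasing α from 0.005 to 0.05:
• Type I error rate increases (α is the Type I rate by definition).
• Critical value moves from z_{α/2} = 2.807 to 1.96, so power = Φ(λ - z_{α/2}) goes from Φ(2.79 - 2.807) = 0.493 to Φ(2.79 - 1.96) = 0.797.
• Type II error rate β = 1 - power therefore decreases (0.507 → 0.203).
Appropriate when false negatives are costly — here, shelving an effective drug — patients miss out on a treatment that would have helped.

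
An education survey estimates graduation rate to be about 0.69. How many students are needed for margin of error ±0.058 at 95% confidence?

n = z²p(1-p)/E² = 1.96²×0.69×0.31/0.058² = 244.3 → n = 245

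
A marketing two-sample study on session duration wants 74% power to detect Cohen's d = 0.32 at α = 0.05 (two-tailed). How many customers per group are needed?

z_{α/2} = 1.96, z_β = Φ⁻¹(0.74) = 0.643. For small effect (d = 0.32): n per group = 2(z_{α/2} + z_β)²/d² = 2(1.96 + 0.643)²/0.32² = 132.3 → 133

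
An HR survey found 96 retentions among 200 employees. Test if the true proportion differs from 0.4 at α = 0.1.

p̂ = 0.48, p₀ = 0.4. z = (p̂ - p₀)/√(p₀(1-p₀)/n) = 2.309. Critical: ±1.645. Reject H₀.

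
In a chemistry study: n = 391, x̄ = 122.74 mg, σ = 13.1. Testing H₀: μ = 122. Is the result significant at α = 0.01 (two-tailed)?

z = (122.74 - 122)/(13.1/√391) = 1.117. Since |z| ≤ 2.576, not significant at α = 0.01.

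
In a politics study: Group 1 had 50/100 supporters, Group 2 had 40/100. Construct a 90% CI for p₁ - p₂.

p̂₁ = 0.5, p̂₂ = 0.4. Difference = 0.1. CI = (-0.015, 0.215)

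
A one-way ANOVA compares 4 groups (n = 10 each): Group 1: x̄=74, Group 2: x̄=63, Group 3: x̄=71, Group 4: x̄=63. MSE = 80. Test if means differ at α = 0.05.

Grand mean = 67.75. SS_between = 947.5, MS_between = 315.83. F = 3.948, F_crit ≈ 2.866. Reject H₀.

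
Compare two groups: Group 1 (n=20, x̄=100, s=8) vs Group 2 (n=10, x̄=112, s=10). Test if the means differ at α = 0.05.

Pooled sp = 8.69. t = -3.564, df = 28. Critical t = ±2.048. Reject H₀.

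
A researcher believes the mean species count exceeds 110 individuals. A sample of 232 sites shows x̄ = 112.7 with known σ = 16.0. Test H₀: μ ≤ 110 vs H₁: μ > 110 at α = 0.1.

z = 2.57. Critical value: 1.28. Reject H₀.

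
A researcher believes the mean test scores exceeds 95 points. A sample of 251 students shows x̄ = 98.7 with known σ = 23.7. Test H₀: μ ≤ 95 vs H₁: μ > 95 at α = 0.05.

z = 2.473. Critical value: 1.645. Reject H₀.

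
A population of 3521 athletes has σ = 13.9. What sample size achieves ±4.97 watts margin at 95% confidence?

Without FPC: n₀ = (1.96×13.9/4.97)² = 30.049. With FPC: n = n₀N/(n₀+N-1) = 29.8 → n = 30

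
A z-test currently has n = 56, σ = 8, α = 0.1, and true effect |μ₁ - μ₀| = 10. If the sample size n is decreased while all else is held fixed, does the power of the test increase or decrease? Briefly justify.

Power decreases: a smaller n inflates the standard error σ/√n, pulling the sampling distribution under H₁ back toward the critical value.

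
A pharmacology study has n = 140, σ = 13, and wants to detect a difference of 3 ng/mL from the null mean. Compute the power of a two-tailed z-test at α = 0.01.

SE = σ/√n = 13/√140 = 1.099. Non-centrality λ = d/SE = 3/1.099 = 2.73. Power ≈ Φ(λ - z_{α/2}) = Φ(2.73 - 2.576) = Φ(0.154) = 0.561.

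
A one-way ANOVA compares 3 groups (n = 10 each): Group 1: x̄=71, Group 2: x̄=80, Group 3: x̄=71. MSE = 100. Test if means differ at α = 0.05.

Grand mean = 74.0. SS_between = 540.0, MS_between = 270.0. F = 2.7, F_crit ≈ 3.354. Fail to reject H₀.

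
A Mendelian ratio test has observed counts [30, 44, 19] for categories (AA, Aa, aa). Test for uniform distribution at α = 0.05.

Expected = 31 each. χ² = Σ(O-E)²/E = 10.129. df = 2, critical value = 5.991. Reject H₀.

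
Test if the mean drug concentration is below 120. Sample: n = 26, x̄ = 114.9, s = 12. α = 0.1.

t = (114.9 - 120)/(12/√26) = -2.167, df = 25. Critical t = -1.316. Reject H₀.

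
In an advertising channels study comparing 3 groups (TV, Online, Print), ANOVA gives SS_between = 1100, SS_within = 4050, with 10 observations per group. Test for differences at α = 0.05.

df_between = 2, df_within = 27. F = MS_between/MS_within = 550.0/150.0 = 3.667. F_crit ≈ 3.354. Reject H₀. At least one mean differs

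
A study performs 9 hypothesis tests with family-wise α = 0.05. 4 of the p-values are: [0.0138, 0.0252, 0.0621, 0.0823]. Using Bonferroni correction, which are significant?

Bonferroni α = 0.05/9 = 0.00556. None of the given p-values are significant.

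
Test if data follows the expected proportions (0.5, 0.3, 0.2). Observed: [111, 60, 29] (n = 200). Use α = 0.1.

Expected: [100.0, 60.0, 40.0]. χ² = 4.235. df = 2, critical = 4.605. Fail to reject H₀.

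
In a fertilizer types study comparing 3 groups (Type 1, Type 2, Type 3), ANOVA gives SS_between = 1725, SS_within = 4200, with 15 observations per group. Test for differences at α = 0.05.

df_between = 2, df_within = 42. F = MS_between/MS_within = 862.5/100.0 = 8.625. F_crit ≈ 3.22. Reject H₀. At least one mean differs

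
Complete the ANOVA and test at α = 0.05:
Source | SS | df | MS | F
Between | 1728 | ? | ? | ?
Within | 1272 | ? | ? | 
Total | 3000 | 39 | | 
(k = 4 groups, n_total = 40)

df_between = 3, df_within = 36. MS_between = 576.0, MS_within = 35.33. F = 16.302, F_crit ≈ 2.866. Reject H₀.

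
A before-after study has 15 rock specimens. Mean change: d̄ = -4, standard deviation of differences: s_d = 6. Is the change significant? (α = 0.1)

t = d̄/(s_d/√n) = -4/(6/√15) = -2.582. df = 14, critical t = ±1.761. Reject H₀.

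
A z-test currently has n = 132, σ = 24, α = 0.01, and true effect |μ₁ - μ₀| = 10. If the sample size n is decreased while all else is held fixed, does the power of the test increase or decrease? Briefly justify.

Power decreases: a smaller n inflates the standard error σ/√n, pulling the sampling distribution under H₁ back toward the critical value.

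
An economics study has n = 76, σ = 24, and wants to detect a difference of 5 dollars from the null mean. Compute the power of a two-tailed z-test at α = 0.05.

SE = σ/√n = 24/√76 = 2.753. Non-centrality λ = d/SE = 5/2.753 = 1.816. Power ≈ Φ(λ - z_{α/2}) = Φ(1.816 - 1.96) = Φ(-0.144) = 0.443.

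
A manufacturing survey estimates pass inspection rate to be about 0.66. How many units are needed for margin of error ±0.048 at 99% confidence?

n = z²p(1-p)/E² = 2.576²×0.66×0.34/0.048² = 646.3 → n = 647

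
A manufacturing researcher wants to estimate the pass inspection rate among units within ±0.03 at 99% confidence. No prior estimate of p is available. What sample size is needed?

Conservative approach: use p = 0.5 (maximizes p(1-p) = 0.25). n = z²(0.25)/E² = 2.576²×0.25/0.03² = 1843.3 → n = 1844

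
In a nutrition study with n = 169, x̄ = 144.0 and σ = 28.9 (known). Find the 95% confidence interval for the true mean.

CI = x̄ ± z*(σ/√n) = 144.0 ± 1.96(28.9/√169) = 144.0 ± 4.36 = (139.64, 148.36)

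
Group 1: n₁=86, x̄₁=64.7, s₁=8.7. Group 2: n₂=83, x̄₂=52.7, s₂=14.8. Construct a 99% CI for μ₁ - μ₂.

Difference = 12.0. SE = √(8.7²/86 + 14.8²/83) = 1.876. CI = (7.17, 16.83)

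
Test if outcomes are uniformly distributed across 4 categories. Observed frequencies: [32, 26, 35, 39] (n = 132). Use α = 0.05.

Expected = 33 each. χ² = Σ(O-E)²/E = 2.727. df = 3, critical value = 7.815. Fail to reject H₀.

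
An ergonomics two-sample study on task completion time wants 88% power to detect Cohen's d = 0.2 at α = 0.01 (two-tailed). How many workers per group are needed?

z_{α/2} = 2.576, z_β = Φ⁻¹(0.88) = 1.175. For small effect (d = 0.2): n per group = 2(z_{α/2} + z_β)²/d² = 2(2.576 + 1.175)²/0.2² = 703.5 → 704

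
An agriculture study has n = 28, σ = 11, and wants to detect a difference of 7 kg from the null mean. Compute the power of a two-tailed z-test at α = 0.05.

SE = σ/√n = 11/√28 = 2.079. Non-centrality λ = d/SE = 7/2.079 = 3.367. Power ≈ Φ(λ - z_{α/2}) = Φ(3.367 - 1.96) = Φ(1.407) = 0.92.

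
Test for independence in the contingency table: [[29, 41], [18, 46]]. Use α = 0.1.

χ² = 2.598. df = 1, critical = 2.706. Fail to reject H₀. No evidence of dependence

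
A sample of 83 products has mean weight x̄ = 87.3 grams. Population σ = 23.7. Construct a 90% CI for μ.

CI = x̄ ± z*(σ/√n) = 87.3 ± 1.645(23.7/√83) = 87.3 ± 4.28 = (83.02, 91.58)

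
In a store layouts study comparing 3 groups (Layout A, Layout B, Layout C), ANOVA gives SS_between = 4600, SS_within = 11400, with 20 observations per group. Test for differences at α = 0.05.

df_between = 2, df_within = 57. F = MS_between/MS_within = 2300.0/200.0 = 11.5. F_crit ≈ 3.159. Reject H₀. At least one mean differs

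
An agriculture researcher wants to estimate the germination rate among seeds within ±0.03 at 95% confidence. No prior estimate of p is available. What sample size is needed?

Conservative approach: use p = 0.5 (maximizes p(1-p) = 0.25). n = z²(0.25)/E² = 1.96²×0.25/0.03² = 1067.1 → n = 1068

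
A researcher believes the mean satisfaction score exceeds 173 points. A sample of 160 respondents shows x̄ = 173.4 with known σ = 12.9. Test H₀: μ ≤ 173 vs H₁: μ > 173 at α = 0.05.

z = 0.392. Critical value: 1.645. Fail to reject H₀.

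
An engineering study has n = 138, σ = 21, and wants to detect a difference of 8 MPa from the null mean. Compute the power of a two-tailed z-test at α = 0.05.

SE = σ/√n = 21/√138 = 1.788. Non-centrality λ = d/SE = 8/1.788 = 4.475. Power ≈ Φ(λ - z_{α/2}) = Φ(4.475 - 1.96) = Φ(2.515) = 0.994.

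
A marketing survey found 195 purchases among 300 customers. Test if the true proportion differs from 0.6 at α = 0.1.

p̂ = 0.65, p₀ = 0.6. z = (p̂ - p₀)/√(p₀(1-p₀)/n) = 1.768. Critical: ±1.645. Reject H₀.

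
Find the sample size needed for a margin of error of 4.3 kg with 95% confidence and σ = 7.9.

n = (z*σ/E)² = (1.96×7.9/4.3)² = 13.0 → n = 13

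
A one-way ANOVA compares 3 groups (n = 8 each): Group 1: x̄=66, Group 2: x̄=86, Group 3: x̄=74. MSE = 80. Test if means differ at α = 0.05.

Grand mean = 75.33. SS_between = 1621.33, MS_between = 810.67. F = 10.133, F_crit ≈ 3.467. Reject H₀.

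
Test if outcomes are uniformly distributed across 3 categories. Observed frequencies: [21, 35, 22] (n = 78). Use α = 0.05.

Expected = 26 each. χ² = Σ(O-E)²/E = 4.692. df = 2, critical value = 5.991. Fail to reject H₀.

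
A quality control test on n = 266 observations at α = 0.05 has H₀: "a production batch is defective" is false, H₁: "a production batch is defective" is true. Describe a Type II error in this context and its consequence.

Type II error: failing to reject H₀ when it is false — concluding that a production batch is defective is not supported when in fact it is. Consequence: shipping a defective batch — faulty products reach customers.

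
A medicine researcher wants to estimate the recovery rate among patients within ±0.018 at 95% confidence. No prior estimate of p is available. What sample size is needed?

Conservative approach: use p = 0.5 (maximizes p(1-p) = 0.25). n = z²(0.25)/E² = 1.96²×0.25/0.018² = 2964.2 → n = 2965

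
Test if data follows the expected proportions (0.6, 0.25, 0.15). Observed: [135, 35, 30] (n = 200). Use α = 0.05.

Expected: [120.0, 50.0, 30.0]. χ² = 6.375. df = 2, critical = 5.991. Reject H₀.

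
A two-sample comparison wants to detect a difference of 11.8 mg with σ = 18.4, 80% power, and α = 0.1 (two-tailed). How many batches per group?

n per group = 2(z_α/2 + z_β)²σ²/d² = 2×(1.645 + 0.84)²×18.4²/11.8² = 30.03 → n = 31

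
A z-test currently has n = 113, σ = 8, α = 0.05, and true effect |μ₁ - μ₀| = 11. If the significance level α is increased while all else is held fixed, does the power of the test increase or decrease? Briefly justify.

Power increases: a larger α lowers the critical value, so more of the H₁ sampling distribution falls in the rejection region.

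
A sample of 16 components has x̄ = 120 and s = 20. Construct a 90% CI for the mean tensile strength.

CI = x̄ ± t*(s/√n) = 120 ± 1.753(20/√16) = (111.23, 128.76)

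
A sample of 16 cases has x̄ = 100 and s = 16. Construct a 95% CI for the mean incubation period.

CI = x̄ ± t*(s/√n) = 100 ± 2.131(16/√16) = (91.48, 108.52)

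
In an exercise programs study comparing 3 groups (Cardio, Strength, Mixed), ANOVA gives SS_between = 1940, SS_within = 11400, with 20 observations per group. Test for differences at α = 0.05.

df_between = 2, df_within = 57. F = MS_between/MS_within = 970.0/200.0 = 4.85. F_crit ≈ 3.159. Reject H₀. At least one mean differs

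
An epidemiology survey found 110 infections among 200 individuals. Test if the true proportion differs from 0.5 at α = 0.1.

p̂ = 0.55, p₀ = 0.5. z = (p̂ - p₀)/√(p₀(1-p₀)/n) = 1.414. Critical: ±1.645. Fail to reject H₀.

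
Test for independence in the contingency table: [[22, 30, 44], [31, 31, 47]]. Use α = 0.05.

χ² = 0.823. df = 2, critical = 5.991. Fail to reject H₀. No evidence of dependence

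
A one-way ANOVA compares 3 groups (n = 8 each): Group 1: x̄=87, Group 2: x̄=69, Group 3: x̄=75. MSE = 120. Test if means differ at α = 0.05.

Grand mean = 77.0. SS_between = 1344.0, MS_between = 672.0. F = 5.6, F_crit ≈ 3.467. Reject H₀.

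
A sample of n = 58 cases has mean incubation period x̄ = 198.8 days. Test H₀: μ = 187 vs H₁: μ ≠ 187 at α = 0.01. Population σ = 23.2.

z = (x̄ - μ₀)/(σ/√n) = (198.8 - 187)/(23.2/√58) = 3.874. Critical value: ±2.576. Since |3.874| > 2.576, Reject H₀.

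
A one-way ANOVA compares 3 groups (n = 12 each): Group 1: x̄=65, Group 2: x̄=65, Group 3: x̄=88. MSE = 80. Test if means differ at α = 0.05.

Grand mean = 72.67. SS_between = 4232.0, MS_between = 2116.0. F = 26.45, F_crit ≈ 3.285. Reject H₀.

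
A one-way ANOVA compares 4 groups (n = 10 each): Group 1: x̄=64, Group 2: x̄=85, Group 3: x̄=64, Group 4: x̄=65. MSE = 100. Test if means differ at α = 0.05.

Grand mean = 69.5. SS_between = 3210.0, MS_between = 1070.0. F = 10.7, F_crit ≈ 2.866. Reject H₀.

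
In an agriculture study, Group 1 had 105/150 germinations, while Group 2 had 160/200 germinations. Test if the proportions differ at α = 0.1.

p̂₁ = 0.7, p̂₂ = 0.8, pooled p̂ = 0.757. z = -2.159. Critical: ±1.645. Reject H₀.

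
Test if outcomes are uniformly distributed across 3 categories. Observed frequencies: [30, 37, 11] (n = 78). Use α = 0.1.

Expected = 26 each. χ² = Σ(O-E)²/E = 13.923. df = 2, critical value = 4.605. Reject H₀.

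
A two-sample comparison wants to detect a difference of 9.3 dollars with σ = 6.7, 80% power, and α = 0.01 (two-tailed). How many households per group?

n per group = 2(z_α/2 + z_β)²σ²/d² = 2×(2.576 + 0.84)²×6.7²/9.3² = 12.1 → n = 13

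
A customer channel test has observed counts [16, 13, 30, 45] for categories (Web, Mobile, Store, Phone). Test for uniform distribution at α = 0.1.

Expected = 26 each. χ² = Σ(O-E)²/E = 24.846. df = 3, critical value = 6.251. Reject H₀.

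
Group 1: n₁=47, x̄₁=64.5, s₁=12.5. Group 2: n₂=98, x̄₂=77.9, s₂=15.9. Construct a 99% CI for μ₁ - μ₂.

Difference = -13.4. SE = √(12.5²/47 + 15.9²/98) = 2.43. CI = (-19.66, -7.14)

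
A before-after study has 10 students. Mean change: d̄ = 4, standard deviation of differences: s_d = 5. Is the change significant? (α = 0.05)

t = d̄/(s_d/√n) = 4/(5/√10) = 2.53. df = 9, critical t = ±2.262. Reject H₀.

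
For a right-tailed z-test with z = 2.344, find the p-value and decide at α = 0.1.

p = P(Z > 2.344) = 1 - Φ(2.344) ≈ 0.0095. Since p < 0.1, reject H₀ (significant) at α = 0.1.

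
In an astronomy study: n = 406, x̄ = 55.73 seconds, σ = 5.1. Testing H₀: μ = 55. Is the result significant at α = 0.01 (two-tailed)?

z = (55.73 - 55)/(5.1/√406) = 2.884. Since |z| > 2.576, significant at α = 0.01.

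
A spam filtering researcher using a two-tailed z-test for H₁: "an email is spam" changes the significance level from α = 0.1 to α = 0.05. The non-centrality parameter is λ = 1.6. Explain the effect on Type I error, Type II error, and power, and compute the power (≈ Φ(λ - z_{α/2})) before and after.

Decreasing α from 0.1 to 0.05:
• Type I error rate decreases (α is the Type I rate by definition).
• Critical value moves from z_{α/2} = 1.645 to 1.96, so power = Φ(λ - z_{α/2}) goes from Φ(1.6 - 1.645) = 0.482 to Φ(1.6 - 1.96) = 0.359.
• Type II error rate β = 1 - power therefore increases (0.518 → 0.641).
Appropriate when false positives are costly — here, a legitimate email is sent to the spam folder and the user misses it.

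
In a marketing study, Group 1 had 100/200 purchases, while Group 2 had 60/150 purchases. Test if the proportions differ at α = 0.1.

p̂₁ = 0.5, p̂₂ = 0.4, pooled p̂ = 0.457. z = 1.858. Critical: ±1.645. Reject H₀.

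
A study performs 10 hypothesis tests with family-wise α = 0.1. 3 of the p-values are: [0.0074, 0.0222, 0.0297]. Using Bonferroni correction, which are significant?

Bonferroni α = 0.1/10 = 0.01. Significant p-values: [0.0074]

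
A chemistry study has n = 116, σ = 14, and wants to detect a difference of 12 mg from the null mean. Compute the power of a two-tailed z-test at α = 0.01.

SE = σ/√n = 14/√116 = 1.3. Non-centrality λ = d/SE = 12/1.3 = 9.232. Power ≈ Φ(λ - z_{α/2}) = Φ(9.232 - 2.576) = Φ(6.656) = 1.0.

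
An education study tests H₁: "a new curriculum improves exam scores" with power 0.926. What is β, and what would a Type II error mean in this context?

β = 1 - power = 1 - 0.926 = 0.074. A Type II error is failing to reject H₀ when H₀ is false (false negative) — here, failing to conclude that a new curriculum improves exam scores when in fact it is true. Consequence: keeping the old curriculum when the new one would have helped students.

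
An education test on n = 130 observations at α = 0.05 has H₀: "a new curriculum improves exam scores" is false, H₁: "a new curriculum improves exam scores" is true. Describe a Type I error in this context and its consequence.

Type I error: rejecting H₀ when it is true — concluding that a new curriculum improves exam scores when in fact it is not. Consequence: adopting a curriculum that gives no real benefit — disruption for nothing.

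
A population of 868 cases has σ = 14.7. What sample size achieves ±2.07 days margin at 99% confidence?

Without FPC: n₀ = (2.576×14.7/2.07)² = 334.646. With FPC: n = n₀N/(n₀+N-1) = 241.7 → n = 242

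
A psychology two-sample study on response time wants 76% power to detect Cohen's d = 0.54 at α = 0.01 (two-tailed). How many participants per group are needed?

z_{α/2} = 2.576, z_β = Φ⁻¹(0.76) = 0.706. For medium effect (d = 0.54): n per group = 2(z_{α/2} + z_β)²/d² = 2(2.576 + 0.706)²/0.54² = 73.9 → 74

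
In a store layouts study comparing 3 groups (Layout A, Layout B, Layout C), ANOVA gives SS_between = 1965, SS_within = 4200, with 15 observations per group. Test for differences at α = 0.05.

df_between = 2, df_within = 42. F = MS_between/MS_within = 982.5/100.0 = 9.825. F_crit ≈ 3.22. Reject H₀. At least one mean differs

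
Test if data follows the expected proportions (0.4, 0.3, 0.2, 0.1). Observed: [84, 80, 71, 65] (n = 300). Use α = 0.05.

Expected: [120.0, 90.0, 60.0, 30.0]. χ² = 54.761. df = 3, critical = 7.815. Reject H₀.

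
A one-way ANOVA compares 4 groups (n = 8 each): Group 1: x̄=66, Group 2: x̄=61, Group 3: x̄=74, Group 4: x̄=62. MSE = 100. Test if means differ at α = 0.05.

Grand mean = 65.75. SS_between = 838.0, MS_between = 279.33. F = 2.793, F_crit ≈ 2.947. Fail to reject H₀.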